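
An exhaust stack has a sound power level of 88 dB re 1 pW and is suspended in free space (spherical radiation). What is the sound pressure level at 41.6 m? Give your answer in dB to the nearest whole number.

L_p = L_w − 10·log₁₀(4π·r²) with r = 41.6 m.
4π·r² = 2.175e+04 m², 10·log₁₀ of that is 43.374 dB.
L_p = 88 − 43.374 = 44.63 dB.

45 dB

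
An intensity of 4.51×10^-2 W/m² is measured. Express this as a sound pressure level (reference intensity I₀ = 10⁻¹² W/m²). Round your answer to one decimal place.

Dividing by I₀ shifts the exponent by 12: I/I₀ = 4.51×10^10.
L = 10·(0.6542 + 10) = 106.54 dB.

106.5 dB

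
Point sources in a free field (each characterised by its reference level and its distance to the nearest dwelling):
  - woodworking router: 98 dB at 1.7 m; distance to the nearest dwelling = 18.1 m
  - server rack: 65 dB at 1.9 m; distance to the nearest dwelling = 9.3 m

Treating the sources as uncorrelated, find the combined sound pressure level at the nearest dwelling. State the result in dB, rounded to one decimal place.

First find each source's level at the receiver (point-source: −20·log₁₀(r/r_ref)), then combine on an intensity basis.
woodworking router: 98 − 20·log₁₀(18.1/1.7) = 98 − 20.54 = 77.46 dB.
server rack: 65 − 20·log₁₀(9.3/1.9) = 65 − 13.79 = 51.21 dB.
Σ 10^(L/10) = 5.579e+07 → L_total = 10·log₁₀(5.579e+07) = 77.47 dB.

77.5 dB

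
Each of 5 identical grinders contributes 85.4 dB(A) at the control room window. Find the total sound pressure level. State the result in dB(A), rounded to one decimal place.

92.4 dB(A)

L_total = L₁ + 10·log₁₀ N for N identical incoherent sources.
L_total = 85.4 + 10·log₁₀(5) = 85.4 + 6.990 = 92.39 dB(A).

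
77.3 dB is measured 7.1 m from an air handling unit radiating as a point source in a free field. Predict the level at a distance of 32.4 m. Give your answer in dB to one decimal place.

For a point source, L₂ = L₁ − 20·log₁₀(r₂/r₁).
L₂ = 77.3 − 20·log₁₀(32.4/7.1) = 77.3 − 13.186 = 64.11 dB.

64.1 dB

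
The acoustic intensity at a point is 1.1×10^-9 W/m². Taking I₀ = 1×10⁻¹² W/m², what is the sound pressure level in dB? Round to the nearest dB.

I/I₀ = 1.1×10^-9/10⁻¹² = 1.1×10^3, and L = 10·log₁₀(I/I₀).
L = 10·(0.0414 + 3) = 30.41 dB.

30 dB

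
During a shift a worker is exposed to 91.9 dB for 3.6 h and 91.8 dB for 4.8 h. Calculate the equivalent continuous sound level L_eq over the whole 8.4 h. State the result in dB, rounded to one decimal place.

91.8 dB

L_eq = 10·log₁₀[(1/T)·Σ tᵢ·10^(Lᵢ/10)] with T = 8.4 h.
Σ tᵢ·10^(Lᵢ/10) = 3.6·10^(91.9/10) + 4.8·10^(91.8/10) = 1.284e+10.
L_eq = 10·log₁₀(1.284e+10/8.4) = 91.84 dB.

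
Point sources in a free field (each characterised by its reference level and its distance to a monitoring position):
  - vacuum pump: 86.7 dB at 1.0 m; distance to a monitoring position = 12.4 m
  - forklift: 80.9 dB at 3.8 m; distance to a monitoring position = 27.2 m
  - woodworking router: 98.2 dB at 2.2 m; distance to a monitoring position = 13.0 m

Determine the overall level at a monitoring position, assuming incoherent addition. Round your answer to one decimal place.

82.9 dB

Propagate each source to the receiver with L = L_ref − 20·log₁₀(r/r_ref), then add intensities.
vacuum pump: 86.7 − 20·log₁₀(12.4/1.0) = 86.7 − 21.87 = 64.83 dB.
forklift: 80.9 − 20·log₁₀(27.2/3.8) = 80.9 − 17.10 = 63.80 dB.
woodworking router: 98.2 − 20·log₁₀(13.0/2.2) = 98.2 − 15.43 = 82.77 dB.
Σ 10^(L/10) = 1.947e+08 → L_total = 10·log₁₀(1.947e+08) = 82.89 dB.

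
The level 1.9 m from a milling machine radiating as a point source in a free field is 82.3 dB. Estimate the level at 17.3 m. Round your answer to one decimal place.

63.1 dB

Point-source attenuation: ΔL = 20·log₁₀(r₂/r₁) = 20·log₁₀(17.3/1.9) = 19.186 dB.
L₂ = 82.3 − 20·log₁₀(17.3/1.9) = 82.3 − 19.186 = 63.11 dB.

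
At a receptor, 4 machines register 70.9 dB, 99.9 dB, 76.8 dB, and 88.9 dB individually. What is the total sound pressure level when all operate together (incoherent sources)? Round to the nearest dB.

For uncorrelated sources the intensities add, so convert each level to linear form, sum, and take 10·log₁₀ of the total.
Σ 10^(L/10) = 10^(70.9/10) + 10^(99.9/10) + 10^(76.8/10) + 10^(88.9/10) = 1.061e+10.
L_total = 10·log₁₀(1.061e+10) = 100.26 dB.

100 dB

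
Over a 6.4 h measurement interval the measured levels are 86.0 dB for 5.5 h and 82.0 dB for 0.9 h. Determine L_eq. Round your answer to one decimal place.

85.6 dB

The energy average is taken in the linear domain: L_eq = 10·log₁₀[(Σ tᵢ·10^(Lᵢ/10))/T], T = 6.4 h.
Σ tᵢ·10^(Lᵢ/10) = 5.5·10^(86.0/10) + 0.9·10^(82.0/10) = 2.332e+09.
L_eq = 10·log₁₀(2.332e+09/6.4) = 85.62 dB.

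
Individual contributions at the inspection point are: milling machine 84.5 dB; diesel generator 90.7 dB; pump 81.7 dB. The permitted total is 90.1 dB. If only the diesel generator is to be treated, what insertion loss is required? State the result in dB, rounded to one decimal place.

Fixed contribution from the other sources: Σ 10^(L/10) = 10^(84.5/10) + 10^(81.7/10) = 4.297e+08 (86.33 dB).
To meet 90.1 dB overall, the treated diesel generator may contribute at most 10^(90.1/10) − 4.297e+08 = 5.935e+08, i.e. 87.73 dB.
Required insertion loss = 90.7 − 87.73 = 2.97 dB.

3.0 dB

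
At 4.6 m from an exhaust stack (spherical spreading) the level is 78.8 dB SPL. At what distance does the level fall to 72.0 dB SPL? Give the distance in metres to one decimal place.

The 6.8 dB drop corresponds to a distance ratio of 10^(6.8/20) for a point source.
r₂ = 4.6·10^((78.8−72.0)/20) = 4.6·10^(6.8/20) = 10.06 m.

10.1 m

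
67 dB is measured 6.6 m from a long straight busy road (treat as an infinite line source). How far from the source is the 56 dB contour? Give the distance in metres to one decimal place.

Line-source spreading drops the level by 10·log₁₀(r₂/r₁); inverting, r₂/r₁ = 10^(ΔL/10).
r₂ = 6.6·10^((67−56)/10) = 6.6·10^(11.0/10) = 83.09 m.

83.1 m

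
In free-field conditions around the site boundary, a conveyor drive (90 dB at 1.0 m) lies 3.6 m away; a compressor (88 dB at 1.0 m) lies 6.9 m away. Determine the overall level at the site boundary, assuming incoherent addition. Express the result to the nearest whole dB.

First find each source's level at the receiver (point-source: −20·log₁₀(r/r_ref)), then combine on an intensity basis.
conveyor drive: 90 − 20·log₁₀(3.6/1.0) = 90 − 11.13 = 78.87 dB.
compressor: 88 − 20·log₁₀(6.9/1.0) = 88 − 16.78 = 71.22 dB.
Σ 10^(L/10) = 9.041e+07 → L_total = 10·log₁₀(9.041e+07) = 79.56 dB.

80 dB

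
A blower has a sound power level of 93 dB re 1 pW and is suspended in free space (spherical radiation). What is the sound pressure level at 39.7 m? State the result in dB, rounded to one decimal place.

L_p = L_w − 10·log₁₀(4π·r²) with r = 39.7 m.
4π·r² = 1.981e+04 m², 10·log₁₀ of that is 42.968 dB.
L_p = 93 − 42.968 = 50.03 dB.

50.0 dB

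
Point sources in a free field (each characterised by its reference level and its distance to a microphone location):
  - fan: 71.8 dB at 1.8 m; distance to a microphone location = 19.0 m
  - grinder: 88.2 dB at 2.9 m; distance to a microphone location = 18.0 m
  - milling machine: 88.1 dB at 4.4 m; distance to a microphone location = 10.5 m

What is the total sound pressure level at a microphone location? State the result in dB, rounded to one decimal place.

First find each source's level at the receiver (point-source: −20·log₁₀(r/r_ref)), then combine on an intensity basis.
fan: 71.8 − 20·log₁₀(19.0/1.8) = 71.8 − 20.47 = 51.33 dB.
grinder: 88.2 − 20·log₁₀(18.0/2.9) = 88.2 − 15.86 = 72.34 dB.
milling machine: 88.1 − 20·log₁₀(10.5/4.4) = 88.1 − 7.55 = 80.55 dB.
Σ 10^(L/10) = 1.307e+08 → L_total = 10·log₁₀(1.307e+08) = 81.16 dB.

81.2 dB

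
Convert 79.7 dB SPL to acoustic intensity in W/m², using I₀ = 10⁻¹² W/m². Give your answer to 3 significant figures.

L = 10·log₁₀(I/I₀) ⇒ I = I₀·10^(L/10) = 10⁻¹² × 10^7.97.

9.33e-05 W/m²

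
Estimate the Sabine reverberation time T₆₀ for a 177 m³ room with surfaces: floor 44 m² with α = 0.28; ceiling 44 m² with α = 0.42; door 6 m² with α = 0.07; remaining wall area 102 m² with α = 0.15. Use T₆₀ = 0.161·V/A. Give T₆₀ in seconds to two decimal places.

0.61 s

Total absorption A = 44·0.28 + 44·0.42 + 6·0.07 + 102·0.15 = 46.52 m² sabins.
T₆₀ = 0.161 × 177 / 46.52 = 0.613 s.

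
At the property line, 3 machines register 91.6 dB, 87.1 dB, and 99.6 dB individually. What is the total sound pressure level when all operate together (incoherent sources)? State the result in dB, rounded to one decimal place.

100.4 dB

For uncorrelated sources the intensities add, so convert each level to linear form, sum, and take 10·log₁₀ of the total.
Σ 10^(L/10) = 10^(91.6/10) + 10^(87.1/10) + 10^(99.6/10) = 1.108e+10.
L_total = 10·log₁₀(1.108e+10) = 100.44 dB.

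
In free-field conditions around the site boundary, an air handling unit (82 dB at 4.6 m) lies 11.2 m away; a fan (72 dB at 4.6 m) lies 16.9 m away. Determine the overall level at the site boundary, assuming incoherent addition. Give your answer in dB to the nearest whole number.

74 dB

Apply inverse-square spreading to bring every level to the receiver, then sum 10^(L/10).
air handling unit: 82 − 20·log₁₀(11.2/4.6) = 82 − 7.73 = 74.27 dB.
fan: 72 − 20·log₁₀(16.9/4.6) = 72 − 11.30 = 60.70 dB.
Σ 10^(L/10) = 2.791e+07 → L_total = 10·log₁₀(2.791e+07) = 74.46 dB.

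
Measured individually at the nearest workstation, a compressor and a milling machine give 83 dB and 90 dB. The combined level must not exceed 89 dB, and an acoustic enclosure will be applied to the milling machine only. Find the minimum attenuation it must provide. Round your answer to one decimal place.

Everything except the milling machine sums to 10^(83/10) = 1.995e+08 in linear terms, 83.00 dB.
The limit corresponds to 10^(89/10) = 7.943e+08; subtracting the fixed part leaves 5.948e+08 for the milling machine, i.e. 87.74 dB.
So the milling machine must be reduced from 90 to 87.74 dB: IL = 2.26 dB.

2.3 dB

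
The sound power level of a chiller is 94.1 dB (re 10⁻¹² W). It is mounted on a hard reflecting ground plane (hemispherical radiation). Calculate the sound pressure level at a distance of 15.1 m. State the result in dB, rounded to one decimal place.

The power spreads over a hemisphere of area 2π·r², so L_p = L_w − 10·log₁₀(2π·r²).
2π·r² = 1433 m², 10·log₁₀ of that is 31.561 dB.
L_p = 94.1 − 31.561 = 62.54 dB.

62.5 dB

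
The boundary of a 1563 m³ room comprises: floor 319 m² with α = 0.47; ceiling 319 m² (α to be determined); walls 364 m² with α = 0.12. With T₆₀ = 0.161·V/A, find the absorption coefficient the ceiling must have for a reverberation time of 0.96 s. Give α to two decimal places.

0.21

A = 0.161·V/T₆₀ = 0.161·1563/0.96 = 262.13 m² sabins.
Absorption from the other surfaces = 319·0.47 + 364·0.12 = 193.61 m², so the ceiling must supply 68.52 m² over 319 m².
α = 68.52/319 = 0.215.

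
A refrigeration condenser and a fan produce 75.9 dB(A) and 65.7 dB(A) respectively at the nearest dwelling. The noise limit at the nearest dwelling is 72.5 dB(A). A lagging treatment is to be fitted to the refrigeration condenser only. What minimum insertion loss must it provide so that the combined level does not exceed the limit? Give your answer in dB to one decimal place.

Fixed contribution from the other source: Σ 10^(L/10) = 10^(65.7/10) = 3.715e+06 (65.70 dB(A)).
To meet 72.5 dB(A) overall, the treated refrigeration condenser may contribute at most 10^(72.5/10) − 3.715e+06 = 1.407e+07, i.e. 71.48 dB(A).
Required insertion loss = 75.9 − 71.48 = 4.42 dB.

4.4 dB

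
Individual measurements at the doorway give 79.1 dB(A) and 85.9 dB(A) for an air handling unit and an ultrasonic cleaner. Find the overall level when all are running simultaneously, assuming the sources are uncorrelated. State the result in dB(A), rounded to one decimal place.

Incoherent sources combine by intensity addition: L_total = 10·log₁₀(Σ 10^(L_i/10)).
Σ 10^(L/10) = 10^(79.1/10) + 10^(85.9/10) = 4.703e+08.
L_total = 10·log₁₀(4.703e+08) = 86.72 dB(A).

86.7 dB(A)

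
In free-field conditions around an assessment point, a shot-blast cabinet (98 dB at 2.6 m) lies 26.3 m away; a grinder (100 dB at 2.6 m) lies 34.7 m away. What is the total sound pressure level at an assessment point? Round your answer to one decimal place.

80.7 dB

Propagate each source to the receiver with L = L_ref − 20·log₁₀(r/r_ref), then add intensities.
shot-blast cabinet: 98 − 20·log₁₀(26.3/2.6) = 98 − 20.10 = 77.90 dB.
grinder: 100 − 20·log₁₀(34.7/2.6) = 100 − 22.51 = 77.49 dB.
Σ 10^(L/10) = 1.178e+08 → L_total = 10·log₁₀(1.178e+08) = 80.71 dB.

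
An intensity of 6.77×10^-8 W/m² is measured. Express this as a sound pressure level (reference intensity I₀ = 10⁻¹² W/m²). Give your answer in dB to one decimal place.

I/I₀ = 6.77×10^-8/10⁻¹² = 6.77×10^4, and L = 10·log₁₀(I/I₀).
L = 10·(0.8306 + 4) = 48.31 dB.

48.3 dB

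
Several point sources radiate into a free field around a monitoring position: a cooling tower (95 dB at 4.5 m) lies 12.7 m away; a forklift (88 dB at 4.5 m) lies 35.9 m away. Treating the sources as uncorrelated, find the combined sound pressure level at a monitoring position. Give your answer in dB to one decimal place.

Propagate each source to the receiver with L = L_ref − 20·log₁₀(r/r_ref), then add intensities.
cooling tower: 95 − 20·log₁₀(12.7/4.5) = 95 − 9.01 = 85.99 dB.
forklift: 88 − 20·log₁₀(35.9/4.5) = 88 − 18.04 = 69.96 dB.
Σ 10^(L/10) = 4.069e+08 → L_total = 10·log₁₀(4.069e+08) = 86.10 dB.

86.1 dB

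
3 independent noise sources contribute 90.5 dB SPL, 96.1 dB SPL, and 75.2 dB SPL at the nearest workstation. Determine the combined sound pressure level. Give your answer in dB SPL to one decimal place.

For uncorrelated sources the intensities add, so convert each level to linear form, sum, and take 10·log₁₀ of the total.
Σ 10^(L/10) = 10^(90.5/10) + 10^(96.1/10) + 10^(75.2/10) = 5.229e+09.
L_total = 10·log₁₀(5.229e+09) = 97.18 dB SPL.

97.2 dB SPL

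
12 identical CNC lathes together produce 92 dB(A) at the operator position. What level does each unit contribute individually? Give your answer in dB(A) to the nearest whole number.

81 dB(A)

For N identical incoherent sources L_total = L₁ + 10·log₁₀ N, so L₁ = 92 − 10·log₁₀(12) = 92 − 10.792.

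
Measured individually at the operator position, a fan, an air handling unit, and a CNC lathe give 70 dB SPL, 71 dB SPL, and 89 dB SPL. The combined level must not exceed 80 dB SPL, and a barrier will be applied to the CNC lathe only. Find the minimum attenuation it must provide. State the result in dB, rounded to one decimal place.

10.1 dB

Everything except the CNC lathe sums to 10^(70/10) + 10^(71/10) = 2.259e+07 in linear terms, 73.54 dB SPL.
To meet 80 dB SPL overall, the treated CNC lathe may contribute at most 10^(80/10) − 2.259e+07 = 7.741e+07, i.e. 78.89 dB SPL.
So the CNC lathe must be reduced from 89 to 78.89 dB SPL: IL = 10.11 dB.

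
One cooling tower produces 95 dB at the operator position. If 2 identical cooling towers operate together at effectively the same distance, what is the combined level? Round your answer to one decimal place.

L_total = L₁ + 10·log₁₀ N for N identical incoherent sources.
L_total = 95 + 10·log₁₀(2) = 95 + 3.010 = 98.01 dB.

98.0 dB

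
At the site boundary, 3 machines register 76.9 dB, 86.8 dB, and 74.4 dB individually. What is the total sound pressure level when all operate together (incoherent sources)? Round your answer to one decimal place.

Incoherent sources combine by intensity addition: L_total = 10·log₁₀(Σ 10^(L_i/10)).
Σ 10^(L/10) = 10^(76.9/10) + 10^(86.8/10) + 10^(74.4/10) = 5.552e+08.
L_total = 10·log₁₀(5.552e+08) = 87.44 dB.

87.4 dB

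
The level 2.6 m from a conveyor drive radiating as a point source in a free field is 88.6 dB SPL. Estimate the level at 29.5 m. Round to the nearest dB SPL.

Spherical spreading from a point source gives a 20·log₁₀(r₂/r₁) drop.
L₂ = 88.6 − 20·log₁₀(29.5/2.6) = 88.6 − 21.097 = 67.50 dB SPL.

68 dB SPL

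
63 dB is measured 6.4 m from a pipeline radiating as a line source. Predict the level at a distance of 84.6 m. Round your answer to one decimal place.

Line-source attenuation: ΔL = 10·log₁₀(r₂/r₁) = 10·log₁₀(84.6/6.4) = 11.212 dB.
L₂ = 63 − 10·log₁₀(84.6/6.4) = 63 − 11.212 = 51.79 dB.

51.8 dB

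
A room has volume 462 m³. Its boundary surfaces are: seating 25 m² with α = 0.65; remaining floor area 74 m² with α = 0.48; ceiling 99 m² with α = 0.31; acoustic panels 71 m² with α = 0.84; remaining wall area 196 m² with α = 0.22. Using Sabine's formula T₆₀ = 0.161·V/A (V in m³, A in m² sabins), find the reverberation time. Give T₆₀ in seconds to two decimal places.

0.40 s

Summing Sᵢαᵢ: 25·0.65 + 74·0.48 + 99·0.31 + 71·0.84 + 196·0.22 = 185.22 m².
T₆₀ = 0.161 × 462 / 185.22 = 0.402 s.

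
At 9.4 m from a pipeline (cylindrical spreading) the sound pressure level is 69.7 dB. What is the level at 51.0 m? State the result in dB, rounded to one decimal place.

62.4 dB

For a line source, L₂ = L₁ − 10·log₁₀(r₂/r₁).
L₂ = 69.7 − 10·log₁₀(51.0/9.4) = 69.7 − 7.344 = 62.36 dB.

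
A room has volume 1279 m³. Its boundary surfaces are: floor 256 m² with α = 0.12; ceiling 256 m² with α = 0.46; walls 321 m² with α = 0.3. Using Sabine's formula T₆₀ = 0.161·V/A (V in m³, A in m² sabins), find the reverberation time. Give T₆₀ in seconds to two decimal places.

A = Σ Sᵢαᵢ = 256·0.12 + 256·0.46 + 321·0.3 = 244.78 m².
T₆₀ = 0.161·V/A = 0.161·1279/244.78 = 0.841 s.

0.84 s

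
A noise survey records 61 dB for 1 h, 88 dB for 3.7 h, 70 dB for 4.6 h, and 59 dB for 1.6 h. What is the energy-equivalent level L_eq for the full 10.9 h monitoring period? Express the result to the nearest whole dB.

Weight each interval's intensity by its duration and average over T = 10.9 h:
Σ tᵢ·10^(Lᵢ/10) = 1·10^(61/10) + 3.7·10^(88/10) + 4.6·10^(70/10) + 1.6·10^(59/10) = 2.383e+09.
L_eq = 10·log₁₀(2.383e+09/10.9) = 83.40 dB.

83 dB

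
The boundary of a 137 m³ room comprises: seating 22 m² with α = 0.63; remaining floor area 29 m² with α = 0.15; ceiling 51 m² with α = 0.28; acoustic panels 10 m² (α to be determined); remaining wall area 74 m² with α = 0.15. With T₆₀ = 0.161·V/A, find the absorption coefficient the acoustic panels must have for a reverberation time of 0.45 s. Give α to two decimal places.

From T₆₀ = 0.161·V/A, the target T₆₀ = 0.45 s needs A = 0.161·137/0.45 = 49.02 m².
Absorption from the other surfaces = 22·0.63 + 29·0.15 + 51·0.28 + 74·0.15 = 43.59 m², so the acoustic panels must supply 5.43 m² over 10 m².
α = 5.43/10 = 0.543.

0.54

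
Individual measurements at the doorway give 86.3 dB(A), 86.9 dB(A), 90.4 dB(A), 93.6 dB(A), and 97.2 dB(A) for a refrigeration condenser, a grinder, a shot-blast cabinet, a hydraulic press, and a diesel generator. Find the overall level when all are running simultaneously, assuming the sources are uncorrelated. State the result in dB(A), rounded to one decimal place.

99.8 dB(A)

Incoherent sources combine by intensity addition: L_total = 10·log₁₀(Σ 10^(L_i/10)).
Σ 10^(L/10) = 10^(86.3/10) + 10^(86.9/10) + 10^(90.4/10) + 10^(93.6/10) + 10^(97.2/10) = 9.552e+09.
L_total = 10·log₁₀(9.552e+09) = 99.80 dB(A).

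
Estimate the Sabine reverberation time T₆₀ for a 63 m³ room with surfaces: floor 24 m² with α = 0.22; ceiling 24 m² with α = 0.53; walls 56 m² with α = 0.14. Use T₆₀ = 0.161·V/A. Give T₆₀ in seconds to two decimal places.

0.39 s

Total absorption A = 24·0.22 + 24·0.53 + 56·0.14 = 25.84 m² sabins.
T₆₀ = 0.161 × 63 / 25.84 = 0.393 s.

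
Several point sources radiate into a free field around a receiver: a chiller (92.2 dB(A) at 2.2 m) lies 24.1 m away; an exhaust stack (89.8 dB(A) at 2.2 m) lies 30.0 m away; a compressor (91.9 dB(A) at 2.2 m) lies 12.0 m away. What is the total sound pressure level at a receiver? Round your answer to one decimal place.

First find each source's level at the receiver (point-source: −20·log₁₀(r/r_ref)), then combine on an intensity basis.
chiller: 92.2 − 20·log₁₀(24.1/2.2) = 92.2 − 20.79 = 71.41 dB(A).
exhaust stack: 89.8 − 20·log₁₀(30.0/2.2) = 89.8 − 22.69 = 67.11 dB(A).
compressor: 91.9 − 20·log₁₀(12.0/2.2) = 91.9 − 14.74 = 77.16 dB(A).
Σ 10^(L/10) = 7.102e+07 → L_total = 10·log₁₀(7.102e+07) = 78.51 dB(A).

78.5 dB(A)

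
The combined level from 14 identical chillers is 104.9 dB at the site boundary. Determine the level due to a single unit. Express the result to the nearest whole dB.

93 dB

14 equal contributions raise the level by 10·log₁₀ 14 = 11.461 dB, so each unit alone gives 104.9 − 11.461.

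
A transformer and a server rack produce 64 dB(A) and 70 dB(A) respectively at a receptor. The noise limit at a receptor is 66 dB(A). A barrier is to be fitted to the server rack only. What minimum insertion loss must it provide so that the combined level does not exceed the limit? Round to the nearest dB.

8 dB

The untreated sources together contribute 10^(64/10) = 2.512e+06, i.e. 64.00 dB(A).
To meet 66 dB(A) overall, the treated server rack may contribute at most 10^(66/10) − 2.512e+06 = 1.469e+06, i.e. 61.67 dB(A).
Required insertion loss = 70 − 61.67 = 8.33 dB.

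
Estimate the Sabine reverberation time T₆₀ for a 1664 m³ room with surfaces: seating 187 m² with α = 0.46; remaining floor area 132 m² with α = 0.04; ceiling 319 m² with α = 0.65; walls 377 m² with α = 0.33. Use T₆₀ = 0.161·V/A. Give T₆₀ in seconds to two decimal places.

0.63 s

A = Σ Sᵢαᵢ = 187·0.46 + 132·0.04 + 319·0.65 + 377·0.33 = 423.06 m².
T₆₀ = 0.161·V/A = 0.161·1664/423.06 = 0.633 s.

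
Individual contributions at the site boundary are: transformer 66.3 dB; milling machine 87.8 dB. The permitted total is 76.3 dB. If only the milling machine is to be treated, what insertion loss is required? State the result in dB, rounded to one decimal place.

Fixed contribution from the other source: Σ 10^(L/10) = 10^(66.3/10) = 4.266e+06 (66.30 dB).
The limit corresponds to 10^(76.3/10) = 4.266e+07; subtracting the fixed part leaves 3.839e+07 for the milling machine, i.e. 75.84 dB.
Required insertion loss = 87.8 − 75.84 = 11.96 dB.

12.0 dB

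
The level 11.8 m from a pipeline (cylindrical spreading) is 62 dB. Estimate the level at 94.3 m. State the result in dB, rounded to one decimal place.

53.0 dB

For a line source, L₂ = L₁ − 10·log₁₀(r₂/r₁).
L₂ = 62 − 10·log₁₀(94.3/11.8) = 62 − 9.026 = 52.97 dB.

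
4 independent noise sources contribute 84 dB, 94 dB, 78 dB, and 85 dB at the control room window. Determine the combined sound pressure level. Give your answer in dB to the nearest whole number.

95 dB

Incoherent sources combine by intensity addition: L_total = 10·log₁₀(Σ 10^(L_i/10)).
Σ 10^(L/10) = 10^(84/10) + 10^(94/10) + 10^(78/10) + 10^(85/10) = 3.142e+09.
L_total = 10·log₁₀(3.142e+09) = 94.97 dB.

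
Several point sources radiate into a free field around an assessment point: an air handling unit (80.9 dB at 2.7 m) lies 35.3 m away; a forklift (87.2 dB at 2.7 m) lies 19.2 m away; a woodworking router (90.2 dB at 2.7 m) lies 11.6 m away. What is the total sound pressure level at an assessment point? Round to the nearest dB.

Apply inverse-square spreading to bring every level to the receiver, then sum 10^(L/10).
air handling unit: 80.9 − 20·log₁₀(35.3/2.7) = 80.9 − 22.33 = 58.57 dB.
forklift: 87.2 − 20·log₁₀(19.2/2.7) = 87.2 − 17.04 = 70.16 dB.
woodworking router: 90.2 − 20·log₁₀(11.6/2.7) = 90.2 − 12.66 = 77.54 dB.
Σ 10^(L/10) = 6.783e+07 → L_total = 10·log₁₀(6.783e+07) = 78.31 dB.

78 dB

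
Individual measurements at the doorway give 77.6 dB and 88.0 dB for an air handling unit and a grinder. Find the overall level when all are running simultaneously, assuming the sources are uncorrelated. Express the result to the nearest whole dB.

For uncorrelated sources the intensities add, so convert each level to linear form, sum, and take 10·log₁₀ of the total.
Σ 10^(L/10) = 10^(77.6/10) + 10^(88.0/10) = 6.885e+08.
L_total = 10·log₁₀(6.885e+08) = 88.38 dB.

88 dB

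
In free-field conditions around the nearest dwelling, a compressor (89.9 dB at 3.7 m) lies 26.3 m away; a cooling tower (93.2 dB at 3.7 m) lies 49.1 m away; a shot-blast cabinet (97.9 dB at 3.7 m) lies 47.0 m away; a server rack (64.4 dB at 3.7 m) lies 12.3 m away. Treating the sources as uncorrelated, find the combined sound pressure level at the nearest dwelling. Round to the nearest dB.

78 dB

First find each source's level at the receiver (point-source: −20·log₁₀(r/r_ref)), then combine on an intensity basis.
compressor: 89.9 − 20·log₁₀(26.3/3.7) = 89.9 − 17.04 = 72.86 dB.
cooling tower: 93.2 − 20·log₁₀(49.1/3.7) = 93.2 − 22.46 = 70.74 dB.
shot-blast cabinet: 97.9 − 20·log₁₀(47.0/3.7) = 97.9 − 22.08 = 75.82 dB.
server rack: 64.4 − 20·log₁₀(12.3/3.7) = 64.4 − 10.43 = 53.97 dB.
Σ 10^(L/10) = 6.967e+07 → L_total = 10·log₁₀(6.967e+07) = 78.43 dB.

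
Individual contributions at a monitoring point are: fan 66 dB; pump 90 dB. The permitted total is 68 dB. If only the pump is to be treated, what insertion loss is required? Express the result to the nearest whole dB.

26 dB

Everything except the pump sums to 10^(66/10) = 3.981e+06 in linear terms, 66.00 dB.
The limit corresponds to 10^(68/10) = 6.310e+06; subtracting the fixed part leaves 2.329e+06 for the pump, i.e. 63.67 dB.
So the pump must be reduced from 90 to 63.67 dB: IL = 26.33 dB.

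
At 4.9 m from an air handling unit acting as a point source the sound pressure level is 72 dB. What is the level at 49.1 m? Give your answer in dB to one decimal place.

For a point source, L₂ = L₁ − 20·log₁₀(r₂/r₁).
L₂ = 72 − 20·log₁₀(49.1/4.9) = 72 − 20.018 = 51.98 dB.

52.0 dB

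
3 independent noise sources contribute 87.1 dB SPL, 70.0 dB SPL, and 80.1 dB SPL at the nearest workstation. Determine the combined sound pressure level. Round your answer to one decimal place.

88.0 dB SPL

For uncorrelated sources the intensities add, so convert each level to linear form, sum, and take 10·log₁₀ of the total.
Σ 10^(L/10) = 10^(87.1/10) + 10^(70.0/10) + 10^(80.1/10) = 6.252e+08.
L_total = 10·log₁₀(6.252e+08) = 87.96 dB SPL.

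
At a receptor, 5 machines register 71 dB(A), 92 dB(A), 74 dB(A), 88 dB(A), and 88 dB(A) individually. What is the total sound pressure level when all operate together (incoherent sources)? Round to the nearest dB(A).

95 dB(A)

For uncorrelated sources the intensities add, so convert each level to linear form, sum, and take 10·log₁₀ of the total.
Σ 10^(L/10) = 10^(71/10) + 10^(92/10) + 10^(74/10) + 10^(88/10) + 10^(88/10) = 2.885e+09.
L_total = 10·log₁₀(2.885e+09) = 94.60 dB(A).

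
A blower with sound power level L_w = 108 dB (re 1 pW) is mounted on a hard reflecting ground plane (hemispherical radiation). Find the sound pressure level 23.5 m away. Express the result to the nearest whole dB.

Free-field hemispherical radiation: L_p = L_w − 10·log₁₀(2π·r²), r = 23.5 m.
2π·r² = 3470 m², 10·log₁₀ of that is 35.403 dB.
L_p = 108 − 35.403 = 72.60 dB.

73 dB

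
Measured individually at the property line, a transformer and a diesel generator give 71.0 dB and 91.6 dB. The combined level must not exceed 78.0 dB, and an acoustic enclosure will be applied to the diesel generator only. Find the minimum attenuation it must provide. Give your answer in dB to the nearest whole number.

15 dB

The untreated sources together contribute 10^(71.0/10) = 1.259e+07, i.e. 71.00 dB.
To meet 78.0 dB overall, the treated diesel generator may contribute at most 10^(78.0/10) − 1.259e+07 = 5.051e+07, i.e. 77.03 dB.
Required insertion loss = 91.6 − 77.03 = 14.57 dB.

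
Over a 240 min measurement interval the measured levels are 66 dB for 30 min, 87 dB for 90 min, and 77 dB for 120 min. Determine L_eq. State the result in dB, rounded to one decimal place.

The energy average is taken in the linear domain: L_eq = 10·log₁₀[(Σ tᵢ·10^(Lᵢ/10))/T], T = 240 min.
Σ tᵢ·10^(Lᵢ/10) = 30·10^(66/10) + 90·10^(87/10) + 120·10^(77/10) = 5.124e+10.
L_eq = 10·log₁₀(5.124e+10/240) = 83.29 dB.

83.3 dB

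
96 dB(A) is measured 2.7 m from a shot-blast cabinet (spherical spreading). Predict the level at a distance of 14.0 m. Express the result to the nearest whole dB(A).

Spherical spreading from a point source gives a 20·log₁₀(r₂/r₁) drop.
L₂ = 96 − 20·log₁₀(14.0/2.7) = 96 − 14.295 = 81.70 dB(A).

82 dB(A)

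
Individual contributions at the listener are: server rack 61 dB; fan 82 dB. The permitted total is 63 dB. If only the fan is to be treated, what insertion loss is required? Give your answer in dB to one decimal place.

23.3 dB

Everything except the fan sums to 10^(61/10) = 1.259e+06 in linear terms, 61.00 dB.
The limit corresponds to 10^(63/10) = 1.995e+06; subtracting the fixed part leaves 7.363e+05 for the fan, i.e. 58.67 dB.
So the fan must be reduced from 82 to 58.67 dB: IL = 23.33 dB.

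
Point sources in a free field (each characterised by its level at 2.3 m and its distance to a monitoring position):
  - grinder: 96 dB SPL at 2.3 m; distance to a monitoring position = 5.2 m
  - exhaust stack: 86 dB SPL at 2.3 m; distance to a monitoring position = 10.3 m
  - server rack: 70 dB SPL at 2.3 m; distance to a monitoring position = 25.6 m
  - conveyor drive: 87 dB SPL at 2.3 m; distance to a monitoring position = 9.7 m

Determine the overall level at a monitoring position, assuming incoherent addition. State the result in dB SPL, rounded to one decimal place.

Propagate each source to the receiver with L = L_ref − 20·log₁₀(r/r_ref), then add intensities.
grinder: 96 − 20·log₁₀(5.2/2.3) = 96 − 7.09 = 88.91 dB SPL.
exhaust stack: 86 − 20·log₁₀(10.3/2.3) = 86 − 13.02 = 72.98 dB SPL.
server rack: 70 − 20·log₁₀(25.6/2.3) = 70 − 20.93 = 49.07 dB SPL.
conveyor drive: 87 − 20·log₁₀(9.7/2.3) = 87 − 12.50 = 74.50 dB SPL.
Σ 10^(L/10) = 8.270e+08 → L_total = 10·log₁₀(8.270e+08) = 89.17 dB SPL.

89.2 dB SPL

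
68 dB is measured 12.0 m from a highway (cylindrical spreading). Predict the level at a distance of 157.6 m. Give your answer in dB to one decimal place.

56.8 dB

Cylindrical spreading from a line source gives a 10·log₁₀(r₂/r₁) drop.
L₂ = 68 − 10·log₁₀(157.6/12.0) = 68 − 11.184 = 56.82 dB.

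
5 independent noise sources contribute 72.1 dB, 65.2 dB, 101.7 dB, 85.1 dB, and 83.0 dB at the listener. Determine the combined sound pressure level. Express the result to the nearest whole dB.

102 dB

Incoherent sources combine by intensity addition: L_total = 10·log₁₀(Σ 10^(L_i/10)).
Σ 10^(L/10) = 10^(72.1/10) + 10^(65.2/10) + 10^(101.7/10) + 10^(85.1/10) + 10^(83.0/10) = 1.533e+10.
L_total = 10·log₁₀(1.533e+10) = 101.86 dB.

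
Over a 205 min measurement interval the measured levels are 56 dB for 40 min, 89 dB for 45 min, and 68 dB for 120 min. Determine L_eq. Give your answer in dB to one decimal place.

82.5 dB

The energy average is taken in the linear domain: L_eq = 10·log₁₀[(Σ tᵢ·10^(Lᵢ/10))/T], T = 205 min.
Σ tᵢ·10^(Lᵢ/10) = 40·10^(56/10) + 45·10^(89/10) + 120·10^(68/10) = 3.652e+10.
L_eq = 10·log₁₀(3.652e+10/205) = 82.51 dB.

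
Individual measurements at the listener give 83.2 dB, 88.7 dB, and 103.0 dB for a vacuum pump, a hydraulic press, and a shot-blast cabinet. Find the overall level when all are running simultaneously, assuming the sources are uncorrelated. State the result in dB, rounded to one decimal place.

103.2 dB

Incoherent sources combine by intensity addition: L_total = 10·log₁₀(Σ 10^(L_i/10)).
Σ 10^(L/10) = 10^(83.2/10) + 10^(88.7/10) + 10^(103.0/10) = 2.090e+10.
L_total = 10·log₁₀(2.090e+10) = 103.20 dB.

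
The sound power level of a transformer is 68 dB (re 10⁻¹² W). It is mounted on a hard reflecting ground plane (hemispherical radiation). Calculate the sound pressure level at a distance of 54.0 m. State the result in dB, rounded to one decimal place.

The power spreads over a hemisphere of area 2π·r², so L_p = L_w − 10·log₁₀(2π·r²).
2π·r² = 1.832e+04 m², 10·log₁₀ of that is 42.630 dB.
L_p = 68 − 42.630 = 25.37 dB.

25.4 dB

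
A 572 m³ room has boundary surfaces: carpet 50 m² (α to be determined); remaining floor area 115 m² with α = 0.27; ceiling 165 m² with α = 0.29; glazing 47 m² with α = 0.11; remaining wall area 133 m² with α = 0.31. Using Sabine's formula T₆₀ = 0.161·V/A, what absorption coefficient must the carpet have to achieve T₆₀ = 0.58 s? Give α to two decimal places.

0.67

Required total absorption A = 0.161·572/0.58 = 158.78 m².
Absorption from the other surfaces = 115·0.27 + 165·0.29 + 47·0.11 + 133·0.31 = 125.30 m², so the carpet must supply 33.48 m² over 50 m².
α = 33.48/50 = 0.670.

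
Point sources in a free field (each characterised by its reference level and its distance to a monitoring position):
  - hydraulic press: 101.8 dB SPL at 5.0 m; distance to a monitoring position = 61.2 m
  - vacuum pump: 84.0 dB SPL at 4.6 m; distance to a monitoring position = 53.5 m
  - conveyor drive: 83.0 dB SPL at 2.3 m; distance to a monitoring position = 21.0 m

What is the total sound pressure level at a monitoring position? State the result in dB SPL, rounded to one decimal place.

80.2 dB SPL

Propagate each source to the receiver with L = L_ref − 20·log₁₀(r/r_ref), then add intensities.
hydraulic press: 101.8 − 20·log₁₀(61.2/5.0) = 101.8 − 21.76 = 80.04 dB SPL.
vacuum pump: 84.0 − 20·log₁₀(53.5/4.6) = 84.0 − 21.31 = 62.69 dB SPL.
conveyor drive: 83.0 − 20·log₁₀(21.0/2.3) = 83.0 − 19.21 = 63.79 dB SPL.
Σ 10^(L/10) = 1.053e+08 → L_total = 10·log₁₀(1.053e+08) = 80.22 dB SPL.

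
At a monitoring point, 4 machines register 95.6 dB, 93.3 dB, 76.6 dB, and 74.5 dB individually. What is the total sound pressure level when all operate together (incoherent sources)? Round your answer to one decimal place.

97.7 dB

Incoherent sources combine by intensity addition: L_total = 10·log₁₀(Σ 10^(L_i/10)).
Σ 10^(L/10) = 10^(95.6/10) + 10^(93.3/10) + 10^(76.6/10) + 10^(74.5/10) = 5.843e+09.
L_total = 10·log₁₀(5.843e+09) = 97.67 dB.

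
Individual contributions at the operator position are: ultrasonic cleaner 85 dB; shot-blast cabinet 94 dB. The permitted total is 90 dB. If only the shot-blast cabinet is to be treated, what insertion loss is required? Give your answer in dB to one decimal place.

The untreated sources together contribute 10^(85/10) = 3.162e+08, i.e. 85.00 dB.
The limit corresponds to 10^(90/10) = 1.000e+09; subtracting the fixed part leaves 6.838e+08 for the shot-blast cabinet, i.e. 88.35 dB.
So the shot-blast cabinet must be reduced from 94 to 88.35 dB: IL = 5.65 dB.

5.7 dB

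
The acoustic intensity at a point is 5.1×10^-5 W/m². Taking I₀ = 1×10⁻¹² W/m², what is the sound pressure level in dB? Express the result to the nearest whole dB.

L = 10·log₁₀(I/I₀) = 10·log₁₀(5.1×10^-5/10⁻¹²) = 10·log₁₀(5.1×10^7).
L = 10·(0.7076 + 7) = 77.08 dB.

77 dB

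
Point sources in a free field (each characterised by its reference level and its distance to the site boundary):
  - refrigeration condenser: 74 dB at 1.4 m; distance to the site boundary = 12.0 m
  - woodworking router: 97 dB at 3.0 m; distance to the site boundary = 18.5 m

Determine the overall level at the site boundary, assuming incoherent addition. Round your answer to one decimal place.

Propagate each source to the receiver with L = L_ref − 20·log₁₀(r/r_ref), then add intensities.
refrigeration condenser: 74 − 20·log₁₀(12.0/1.4) = 74 − 18.66 = 55.34 dB.
woodworking router: 97 − 20·log₁₀(18.5/3.0) = 97 − 15.80 = 81.20 dB.
Σ 10^(L/10) = 1.321e+08 → L_total = 10·log₁₀(1.321e+08) = 81.21 dB.

81.2 dB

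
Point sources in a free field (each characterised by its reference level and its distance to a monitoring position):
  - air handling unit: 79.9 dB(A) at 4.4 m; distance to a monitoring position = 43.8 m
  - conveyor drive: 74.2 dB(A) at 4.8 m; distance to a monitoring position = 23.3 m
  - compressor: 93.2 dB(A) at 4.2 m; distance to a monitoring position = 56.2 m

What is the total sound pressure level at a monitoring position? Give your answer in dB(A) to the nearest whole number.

Propagate each source to the receiver with L = L_ref − 20·log₁₀(r/r_ref), then add intensities.
air handling unit: 79.9 − 20·log₁₀(43.8/4.4) = 79.9 − 19.96 = 59.94 dB(A).
conveyor drive: 74.2 − 20·log₁₀(23.3/4.8) = 74.2 − 13.72 = 60.48 dB(A).
compressor: 93.2 − 20·log₁₀(56.2/4.2) = 93.2 − 22.53 = 70.67 dB(A).
Σ 10^(L/10) = 1.377e+07 → L_total = 10·log₁₀(1.377e+07) = 71.39 dB(A).

71 dB(A)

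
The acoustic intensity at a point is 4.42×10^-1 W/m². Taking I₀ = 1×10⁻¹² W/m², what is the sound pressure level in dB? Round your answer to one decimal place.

116.5 dB

L = 10·log₁₀(I/I₀) = 10·log₁₀(4.42×10^-1/10⁻¹²) = 10·log₁₀(4.42×10^11).
L = 10·(0.6454 + 11) = 116.45 dB.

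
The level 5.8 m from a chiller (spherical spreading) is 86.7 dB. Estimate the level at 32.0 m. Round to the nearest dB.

72 dB

Spherical spreading from a point source gives a 20·log₁₀(r₂/r₁) drop.
L₂ = 86.7 − 20·log₁₀(32.0/5.8) = 86.7 − 14.834 = 71.87 dB.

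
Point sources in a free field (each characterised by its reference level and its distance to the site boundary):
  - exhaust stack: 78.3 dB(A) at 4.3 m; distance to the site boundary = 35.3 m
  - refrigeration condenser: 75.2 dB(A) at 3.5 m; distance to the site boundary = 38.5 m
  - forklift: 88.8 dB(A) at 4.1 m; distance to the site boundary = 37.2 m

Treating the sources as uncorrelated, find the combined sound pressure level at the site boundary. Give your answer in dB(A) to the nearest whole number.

Apply inverse-square spreading to bring every level to the receiver, then sum 10^(L/10).
exhaust stack: 78.3 − 20·log₁₀(35.3/4.3) = 78.3 − 18.29 = 60.01 dB(A).
refrigeration condenser: 75.2 − 20·log₁₀(38.5/3.5) = 75.2 − 20.83 = 54.37 dB(A).
forklift: 88.8 − 20·log₁₀(37.2/4.1) = 88.8 − 19.16 = 69.64 dB(A).
Σ 10^(L/10) = 1.049e+07 → L_total = 10·log₁₀(1.049e+07) = 70.21 dB(A).

70 dB(A)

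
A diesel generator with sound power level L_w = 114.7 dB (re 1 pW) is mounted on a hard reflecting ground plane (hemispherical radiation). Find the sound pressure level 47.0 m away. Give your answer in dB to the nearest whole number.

73 dB

The power spreads over a hemisphere of area 2π·r², so L_p = L_w − 10·log₁₀(2π·r²).
2π·r² = 1.388e+04 m², 10·log₁₀ of that is 41.424 dB.
L_p = 114.7 − 41.424 = 73.28 dB.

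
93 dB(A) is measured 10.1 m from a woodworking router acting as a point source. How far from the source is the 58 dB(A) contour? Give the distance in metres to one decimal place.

The 35.0 dB drop corresponds to a distance ratio of 10^(35.0/20) for a point source.
r₂ = 10.1·10^((93−58)/20) = 10.1·10^(35.0/20) = 567.96 m.

568.0 m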